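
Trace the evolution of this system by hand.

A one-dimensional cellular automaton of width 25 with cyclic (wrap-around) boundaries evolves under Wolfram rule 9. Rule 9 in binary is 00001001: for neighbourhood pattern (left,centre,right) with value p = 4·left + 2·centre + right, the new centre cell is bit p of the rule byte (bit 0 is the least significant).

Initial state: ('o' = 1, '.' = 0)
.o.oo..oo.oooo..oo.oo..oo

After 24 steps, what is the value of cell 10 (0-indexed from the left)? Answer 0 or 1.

t=0: .o.oo..oo.oooo..oo.oo..oo
t=1: ...o...o..o.....o..o...o.
t=2: oo...o......ooo......o...
t=3: o..o...oooo.o...oooo...o.
t=4: .....o.o......o.o....o...
t=5: oooo.....oooo.....oo...oo
t=6: .....ooo.o....ooo.o..o.o.
t=7: oooo.o.....oo.o..........
t=8: o......ooo.o....oooooooo.
t=9: ..oooo.o.....oo.o........
t=10: o.o......ooo.o....ooooooo
t=11: ....oooo.o.....oo.o......
t=12: ooo.o......ooo.o....ooooo
t=13: ......oooo.o.....oo.o....
t=14: ooooo.o......ooo.o....ooo
t=15: ........oooo.o.....oo.o..
t=16: ooooooo.o......ooo.o....o
t=17: ..........oooo.o.....oo.o
t=18: .oooooooo.o......ooo.o...
t=19: .o..........oooo.o.....oo
t=20: ...oooooooo.o......ooo.o.
t=21: oo.o..........oooo.o.....
t=22: o....oooooooo.o......ooo.
t=23: ..oo.o..........oooo.o...
t=24: o.o....oooooooo.o......oo

1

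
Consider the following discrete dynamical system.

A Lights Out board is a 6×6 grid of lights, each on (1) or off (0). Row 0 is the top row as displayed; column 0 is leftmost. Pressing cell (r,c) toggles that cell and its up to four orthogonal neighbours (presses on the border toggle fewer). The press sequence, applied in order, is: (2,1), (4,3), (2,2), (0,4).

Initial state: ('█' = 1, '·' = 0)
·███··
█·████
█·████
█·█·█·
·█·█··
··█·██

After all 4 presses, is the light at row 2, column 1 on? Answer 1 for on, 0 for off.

step 0: ·███··
█·████
█·████
█·█·█·
·█·█··
··█·██
step 1: ·███··
██████
·█·███
███·█·
·█·█··
··█·██
step 2: ·███··
██████
·█·███
█████·
·██·█·
··████
step 3: ·███··
██·███
··█·██
██·██·
·██·█·
··████
step 4: ·██·██
██·█·█
··█·██
██·██·
·██·█·
··████

0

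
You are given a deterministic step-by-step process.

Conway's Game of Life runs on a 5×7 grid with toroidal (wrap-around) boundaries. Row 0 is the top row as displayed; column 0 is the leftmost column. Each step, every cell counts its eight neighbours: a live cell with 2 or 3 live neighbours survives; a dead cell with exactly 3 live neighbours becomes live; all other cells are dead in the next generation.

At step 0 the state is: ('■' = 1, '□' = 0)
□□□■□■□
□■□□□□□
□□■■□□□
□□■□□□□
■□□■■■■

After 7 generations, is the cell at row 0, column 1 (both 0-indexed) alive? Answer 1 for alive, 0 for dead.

[0] □□□■□■□
□■□□□□□
□□■■□□□
□□■□□□□
■□□■■■■
[1] ■□■■□■□
□□□■■□□
□■■■□□□
□■■□□■■
□□■■□■■
[2] □■□□□■□
□□□□□□□
■■□□□■□
□□□□□■■
□□□□□□□
[3] □□□□□□□
■■□□□□■
■□□□□■□
■□□□□■■
□□□□□■■
[4] □□□□□■□
■■□□□□■
□□□□□■□
■□□□■□□
■□□□□■□
[5] □■□□□■□
■□□□□■■
□■□□□■□
□□□□■■□
□□□□■■□
[6] ■□□□□□□
■■□□■■□
■□□□□□□
□□□□□□■
□□□□□□■
[7] ■■□□□■□
■■□□□□□
■■□□□■□
■□□□□□■
■□□□□□■

1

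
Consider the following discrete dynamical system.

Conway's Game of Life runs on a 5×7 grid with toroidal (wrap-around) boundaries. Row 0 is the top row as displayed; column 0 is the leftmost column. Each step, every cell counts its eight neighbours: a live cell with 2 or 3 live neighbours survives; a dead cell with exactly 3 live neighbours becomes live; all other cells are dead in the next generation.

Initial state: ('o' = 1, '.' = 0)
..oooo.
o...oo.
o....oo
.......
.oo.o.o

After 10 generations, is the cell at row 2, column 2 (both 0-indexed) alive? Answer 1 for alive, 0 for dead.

1

step 0: ..oooo.
o...oo.
o....oo
.......
.oo.o.o
step 1: o.o....
oo.....
o...oo.
.o.....
.oo.o..
step 2: o.oo...
o......
o.....o
oooooo.
o.oo...
step 3: o.oo..o
o......
..oooo.
....oo.
o......
step 4: o.....o
o....o.
...o.oo
.....oo
oo.ooo.
step 5: .......
o...oo.
o......
..oo...
.o..o..
step 6: ....oo.
......o
.o.oo.o
.ooo...
..oo...
step 7: ...ooo.
o..o..o
.o.ooo.
oo.....
.o.....
step 8: o.ooooo
o.....o
.o.ooo.
oo..o..
ooo.o..
step 9: ..o.o..
.......
.ooooo.
......o
.......
step 10: .......
.o...o.
..oooo.
..oooo.
.......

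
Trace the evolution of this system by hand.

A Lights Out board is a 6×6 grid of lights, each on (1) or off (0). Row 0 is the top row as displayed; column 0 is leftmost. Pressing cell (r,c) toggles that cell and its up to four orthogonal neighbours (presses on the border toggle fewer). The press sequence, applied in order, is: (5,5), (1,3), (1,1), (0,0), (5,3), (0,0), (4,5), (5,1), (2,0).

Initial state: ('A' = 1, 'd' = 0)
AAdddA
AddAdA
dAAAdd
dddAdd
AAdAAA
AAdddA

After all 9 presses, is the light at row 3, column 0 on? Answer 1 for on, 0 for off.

[0] AAdddA
AddAdA
dAAAdd
dddAdd
AAdAAA
AAdddA
[1] AAdddA
AddAdA
dAAAdd
dddAdd
AAdAAd
AAddAd
[2] AAdAdA
AdAdAA
dAAddd
dddAdd
AAdAAd
AAddAd
[3] AddAdA
dAddAA
ddAddd
dddAdd
AAdAAd
AAddAd
[4] dAdAdA
AAddAA
ddAddd
dddAdd
AAdAAd
AAddAd
[5] dAdAdA
AAddAA
ddAddd
dddAdd
AAddAd
AAAAdd
[6] AddAdA
dAddAA
ddAddd
dddAdd
AAddAd
AAAAdd
[7] AddAdA
dAddAA
ddAddd
dddAdA
AAdddA
AAAAdA
[8] AddAdA
dAddAA
ddAddd
dddAdA
AddddA
dddAdA
[9] AddAdA
AAddAA
AAAddd
AddAdA
AddddA
dddAdA

1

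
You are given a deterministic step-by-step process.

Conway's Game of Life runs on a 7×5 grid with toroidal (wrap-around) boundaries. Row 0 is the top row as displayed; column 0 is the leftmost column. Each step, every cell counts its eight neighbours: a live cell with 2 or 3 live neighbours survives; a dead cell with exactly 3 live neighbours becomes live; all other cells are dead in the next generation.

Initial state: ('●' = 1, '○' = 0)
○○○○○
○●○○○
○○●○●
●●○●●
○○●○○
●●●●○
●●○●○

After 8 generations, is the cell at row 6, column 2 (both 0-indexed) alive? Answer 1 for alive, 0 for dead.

1

step 0: ○○○○○
○●○○○
○○●○●
●●○●●
○○●○○
●●●●○
●●○●○
step 1: ●●●○○
○○○○○
○○●○●
●●○○●
○○○○○
●○○●○
●○○●○
step 2: ●●●○●
●○●●○
○●○●●
●●○●●
○●○○○
○○○○○
●○○●○
step 3: ○○○○○
○○○○○
○○○○○
○●○●○
○●●○●
○○○○○
●○●●○
step 4: ○○○○○
○○○○○
○○○○○
●●○●○
●●●●○
●○○○●
○○○○○
step 5: ○○○○○
○○○○○
○○○○○
●○○●○
○○○●○
●○●●●
○○○○○
step 6: ○○○○○
○○○○○
○○○○○
○○○○●
●●○○○
○○●●●
○○○●●
step 7: ○○○○○
○○○○○
○○○○○
●○○○○
●●●○○
○●●○○
○○●○●
step 8: ○○○○○
○○○○○
○○○○○
●○○○○
●○●○○
○○○○○
○●●●○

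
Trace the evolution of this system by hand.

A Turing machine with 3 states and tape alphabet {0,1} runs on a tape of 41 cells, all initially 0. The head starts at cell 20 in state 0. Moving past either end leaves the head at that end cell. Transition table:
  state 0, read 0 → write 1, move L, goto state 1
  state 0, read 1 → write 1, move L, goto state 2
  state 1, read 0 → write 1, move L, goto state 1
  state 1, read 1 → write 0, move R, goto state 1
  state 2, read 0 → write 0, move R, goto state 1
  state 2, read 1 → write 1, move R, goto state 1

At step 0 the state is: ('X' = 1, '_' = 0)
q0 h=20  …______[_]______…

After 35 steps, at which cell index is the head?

step 0: q0 h=20  …______[_]______…
step 1: q1 h=19  …______[_]X_____…
step 2: q1 h=18  …______[_]XX____…
step 3: q1 h=17  …______[_]XXX___…
step 4: q1 h=16  …______[_]XXXX__…
step 5: q1 h=15  …______[_]XXXXX_…
step 6: q1 h=14  …______[_]XXXXXX…
step 7: q1 h=13  …______[_]XXXXXX…
step 8: q1 h=12  …______[_]XXXXXX…
step 9: q1 h=11  …______[_]XXXXXX…
step 10: q1 h=10  …______[_]XXXXXX…
step 11: q1 h= 9  …______[_]XXXXXX…
step 12: q1 h= 8  …______[_]XXXXXX…
step 13: q1 h= 7  …______[_]XXXXXX…
step 14: q1 h= 6  |______[_]XXXXXX…
step 15: q1 h= 5  |_____[_]XXXXXX…
step 16: q1 h= 4  |____[_]XXXXXX…
step 17: q1 h= 3  |___[_]XXXXXX…
step 18: q1 h= 2  |__[_]XXXXXX…
step 19: q1 h= 1  |_[_]XXXXXX…
step 20: q1 h= 0  |[_]XXXXXX…
step 21: q1 h= 0  |[X]XXXXXX…
step 22: q1 h= 1  |_[X]XXXXXX…
step 23: q1 h= 2  |__[X]XXXXXX…
step 24: q1 h= 3  |___[X]XXXXXX…
step 25: q1 h= 4  |____[X]XXXXXX…
step 26: q1 h= 5  |_____[X]XXXXXX…
step 27: q1 h= 6  |______[X]XXXXXX…
step 28: q1 h= 7  …______[X]XXXXXX…
step 29: q1 h= 8  …______[X]XXXXXX…
step 30: q1 h= 9  …______[X]XXXXXX…
step 31: q1 h=10  …______[X]XXXXXX…
step 32: q1 h=11  …______[X]XXXXXX…
step 33: q1 h=12  …______[X]XXXXXX…
step 34: q1 h=13  …______[X]XXXXXX…
step 35: q1 h=14  …______[X]XXXXXX…

14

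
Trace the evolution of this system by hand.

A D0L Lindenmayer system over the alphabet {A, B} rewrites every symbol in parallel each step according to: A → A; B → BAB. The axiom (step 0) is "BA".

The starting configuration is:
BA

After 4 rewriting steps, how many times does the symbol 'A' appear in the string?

gen 0: BA
gen 1: BABA
gen 2: BABABABA
gen 3: BABABABABABABABA
gen 4: BABABABABABABABABABABABABABABABA

16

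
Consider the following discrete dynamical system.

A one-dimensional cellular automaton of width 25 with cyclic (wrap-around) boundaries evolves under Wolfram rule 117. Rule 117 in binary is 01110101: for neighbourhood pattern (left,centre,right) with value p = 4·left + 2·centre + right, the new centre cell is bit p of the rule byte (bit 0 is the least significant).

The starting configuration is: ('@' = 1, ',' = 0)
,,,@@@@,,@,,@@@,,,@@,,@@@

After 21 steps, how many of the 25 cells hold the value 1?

t=0: ,,,@@@@,,@,,@@@,,,@@,,@@@
t=1: @@,,,,@@,@@,,,@@@,,@@,,,@
t=2: ,@@@@,,@@,@@@,,,@@,,@@@,,
t=3: ,,,,@@,,@@,,@@@,,@@,,,@@@
t=4: @@@,,@@,,@@,,,@@,,@@@,,,@
t=5: ,,@@,,@@,,@@@,,@@,,,@@@,,
t=6: @,,@@,,@@,,,@@,,@@@,,,@@@
t=7: @@,,@@,,@@@,,@@,,,@@@,,,,
t=8: ,@@,,@@,,,@@,,@@@,,,@@@@,
t=9: ,,@@,,@@@,,@@,,,@@@,,,,@@
t=10: @,,@@,,,@@,,@@@,,,@@@@,,@
t=11: @@,,@@@,,@@,,,@@@,,,,@@,,
t=12: ,@@,,,@@,,@@@,,,@@@@,,@@,
t=13: ,,@@@,,@@,,,@@@,,,,@@,,@@
t=14: @,,,@@,,@@@,,,@@@@,,@@,,@
t=15: @@@,,@@,,,@@@,,,,@@,,@@,,
t=16: ,,@@,,@@@,,,@@@@,,@@,,@@,
t=17: @,,@@,,,@@@,,,,@@,,@@,,@@
t=18: @@,,@@@,,,@@@@,,@@,,@@,,,
t=19: ,@@,,,@@@,,,,@@,,@@,,@@@,
t=20: ,,@@@,,,@@@@,,@@,,@@,,,@@
t=21: @,,,@@@,,,,@@,,@@,,@@@,,@

12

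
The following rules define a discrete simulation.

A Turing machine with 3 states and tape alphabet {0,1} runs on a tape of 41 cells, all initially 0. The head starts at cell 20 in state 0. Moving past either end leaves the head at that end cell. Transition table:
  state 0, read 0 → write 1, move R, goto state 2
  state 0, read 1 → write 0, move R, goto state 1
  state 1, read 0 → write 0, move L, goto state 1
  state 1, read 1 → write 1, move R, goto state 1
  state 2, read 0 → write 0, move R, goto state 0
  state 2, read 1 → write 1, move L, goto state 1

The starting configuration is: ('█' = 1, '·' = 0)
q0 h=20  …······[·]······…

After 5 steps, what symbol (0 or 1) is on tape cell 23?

0

step 0: q0 h=20  …······[·]······…
step 1: q2 h=21  …·····█[·]······…
step 2: q0 h=22  …····█·[·]······…
step 3: q2 h=23  …···█·█[·]······…
step 4: q0 h=24  …··█·█·[·]······…
step 5: q2 h=25  …·█·█·█[·]······…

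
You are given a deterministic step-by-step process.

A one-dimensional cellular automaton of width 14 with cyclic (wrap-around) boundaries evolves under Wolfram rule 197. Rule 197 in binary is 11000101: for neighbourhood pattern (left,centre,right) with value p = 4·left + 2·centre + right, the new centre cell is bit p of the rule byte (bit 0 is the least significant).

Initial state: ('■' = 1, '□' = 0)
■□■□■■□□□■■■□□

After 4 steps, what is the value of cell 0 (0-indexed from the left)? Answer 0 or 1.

k=0  ■□■□■■□□□■■■□□
k=1  ■□■□□■□■□□■■□□
k=2  ■□■□□■□■□□□■□□
k=3  ■□■□□■□■□■□■□□
k=4  ■□■□□■□■□■□■□□

1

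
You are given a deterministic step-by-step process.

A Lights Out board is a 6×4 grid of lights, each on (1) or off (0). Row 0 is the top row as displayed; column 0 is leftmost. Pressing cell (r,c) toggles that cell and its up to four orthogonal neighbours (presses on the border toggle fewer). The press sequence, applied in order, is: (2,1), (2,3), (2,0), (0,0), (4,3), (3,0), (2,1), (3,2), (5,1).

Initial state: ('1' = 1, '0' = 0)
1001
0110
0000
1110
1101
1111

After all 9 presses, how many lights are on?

10

0) 1001
0110
0000
1110
1101
1111
1) 1001
0010
1110
1010
1101
1111
2) 1001
0011
1101
1011
1101
1111
3) 1001
1011
0001
0011
1101
1111
4) 0101
0011
0001
0011
1101
1111
5) 0101
0011
0001
0010
1110
1110
6) 0101
0011
1001
1110
0110
1110
7) 0101
0111
0111
1010
0110
1110
8) 0101
0111
0101
1101
0100
1110
9) 0101
0111
0101
1101
0000
0000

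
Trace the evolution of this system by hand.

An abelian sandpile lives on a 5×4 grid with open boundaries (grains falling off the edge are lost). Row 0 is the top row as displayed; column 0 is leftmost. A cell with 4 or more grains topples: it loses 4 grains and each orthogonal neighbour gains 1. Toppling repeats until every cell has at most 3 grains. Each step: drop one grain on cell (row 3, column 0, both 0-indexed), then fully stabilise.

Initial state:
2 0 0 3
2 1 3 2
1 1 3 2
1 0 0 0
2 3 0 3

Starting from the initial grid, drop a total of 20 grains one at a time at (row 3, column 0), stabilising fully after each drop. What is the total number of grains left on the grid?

[0] 2 0 0 3
2 1 3 2
1 1 3 2
1 0 0 0
2 3 0 3
[1] 2 0 0 3
2 1 3 2
1 1 3 2
2 0 0 0
2 3 0 3
[2] 2 0 0 3
2 1 3 2
1 1 3 2
3 0 0 0
2 3 0 3
[3] 2 0 0 3
2 1 3 2
2 1 3 2
0 1 0 0
3 3 0 3
[4] 2 0 0 3
2 1 3 2
2 1 3 2
1 1 0 0
3 3 0 3
[5] 2 0 0 3
2 1 3 2
2 1 3 2
2 1 0 0
3 3 0 3
[6] 2 0 0 3
2 1 3 2
2 1 3 2
3 1 0 0
3 3 0 3
[7] 2 0 0 3
2 1 3 2
3 1 3 2
1 3 0 0
1 0 1 3
[8] 2 0 0 3
2 1 3 2
3 1 3 2
2 3 0 0
1 0 1 3
[9] 2 0 0 3
2 1 3 2
3 1 3 2
3 3 0 0
1 0 1 3
[10] 2 0 0 3
3 1 3 2
0 3 3 2
2 0 1 0
2 1 1 3
[11] 2 0 0 3
3 1 3 2
0 3 3 2
3 0 1 0
2 1 1 3
[12] 2 0 0 3
3 1 3 2
1 3 3 2
0 1 1 0
3 1 1 3
[13] 2 0 0 3
3 1 3 2
1 3 3 2
1 1 1 0
3 1 1 3
[14] 2 0 0 3
3 1 3 2
1 3 3 2
2 1 1 0
3 1 1 3
[15] 2 0 0 3
3 1 3 2
1 3 3 2
3 1 1 0
3 1 1 3
[16] 2 0 0 3
3 1 3 2
2 3 3 2
1 2 1 0
0 2 1 3
[17] 2 0 0 3
3 1 3 2
2 3 3 2
2 2 1 0
0 2 1 3
[18] 2 0 0 3
3 1 3 2
2 3 3 2
3 2 1 0
0 2 1 3
[19] 2 0 0 3
3 1 3 2
3 3 3 2
0 3 1 0
1 2 1 3
[20] 2 0 0 3
3 1 3 2
3 3 3 2
1 3 1 0
1 2 1 3

37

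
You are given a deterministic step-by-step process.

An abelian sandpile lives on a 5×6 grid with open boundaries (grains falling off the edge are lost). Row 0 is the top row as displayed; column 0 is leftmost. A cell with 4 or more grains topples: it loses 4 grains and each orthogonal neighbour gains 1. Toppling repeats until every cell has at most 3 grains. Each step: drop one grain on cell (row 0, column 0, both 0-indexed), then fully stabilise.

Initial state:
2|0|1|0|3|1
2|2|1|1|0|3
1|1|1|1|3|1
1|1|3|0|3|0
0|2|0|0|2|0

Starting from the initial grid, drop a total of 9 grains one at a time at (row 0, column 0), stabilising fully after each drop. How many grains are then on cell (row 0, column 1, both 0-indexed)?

3

k=0  2|0|1|0|3|1
2|2|1|1|0|3
1|1|1|1|3|1
1|1|3|0|3|0
0|2|0|0|2|0
k=1  3|0|1|0|3|1
2|2|1|1|0|3
1|1|1|1|3|1
1|1|3|0|3|0
0|2|0|0|2|0
k=2  0|1|1|0|3|1
3|2|1|1|0|3
1|1|1|1|3|1
1|1|3|0|3|0
0|2|0|0|2|0
k=3  1|1|1|0|3|1
3|2|1|1|0|3
1|1|1|1|3|1
1|1|3|0|3|0
0|2|0|0|2|0
k=4  2|1|1|0|3|1
3|2|1|1|0|3
1|1|1|1|3|1
1|1|3|0|3|0
0|2|0|0|2|0
k=5  3|1|1|0|3|1
3|2|1|1|0|3
1|1|1|1|3|1
1|1|3|0|3|0
0|2|0|0|2|0
k=6  1|2|1|0|3|1
0|3|1|1|0|3
2|1|1|1|3|1
1|1|3|0|3|0
0|2|0|0|2|0
k=7  2|2|1|0|3|1
0|3|1|1|0|3
2|1|1|1|3|1
1|1|3|0|3|0
0|2|0|0|2|0
k=8  3|2|1|0|3|1
0|3|1|1|0|3
2|1|1|1|3|1
1|1|3|0|3|0
0|2|0|0|2|0
k=9  0|3|1|0|3|1
1|3|1|1|0|3
2|1|1|1|3|1
1|1|3|0|3|0
0|2|0|0|2|0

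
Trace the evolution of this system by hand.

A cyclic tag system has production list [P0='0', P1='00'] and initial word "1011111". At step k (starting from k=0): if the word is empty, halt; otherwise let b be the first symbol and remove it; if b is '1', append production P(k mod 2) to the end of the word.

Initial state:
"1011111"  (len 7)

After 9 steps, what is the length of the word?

6

t=0: "1011111"  (len 7)
t=1: "0111110"  (len 7)
t=2: "111110"  (len 6)
t=3: "111100"  (len 6)
t=4: "1110000"  (len 7)
t=5: "1100000"  (len 7)
t=6: "10000000"  (len 8)
t=7: "00000000"  (len 8)
t=8: "0000000"  (len 7)
t=9: "000000"  (len 6)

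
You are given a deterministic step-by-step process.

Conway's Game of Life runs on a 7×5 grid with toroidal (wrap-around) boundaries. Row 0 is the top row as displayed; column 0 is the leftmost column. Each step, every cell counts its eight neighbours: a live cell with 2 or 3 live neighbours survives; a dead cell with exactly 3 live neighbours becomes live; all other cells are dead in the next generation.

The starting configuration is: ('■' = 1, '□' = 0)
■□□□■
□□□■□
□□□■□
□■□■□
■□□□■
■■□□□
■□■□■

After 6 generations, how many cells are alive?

step 0: ■□□□■
□□□■□
□□□■□
□■□■□
■□□□■
■■□□□
■□■□■
step 1: ■■□□□
□□□■□
□□□■■
■□■■□
□□■□■
□□□■□
□□□■□
step 2: □□■□■
■□■■□
□□□□□
■■■□□
□■■□■
□□■■■
□□■□■
step 3: ■□■□■
□■■■■
■□□■■
■□■■□
□□□□■
□□□□■
■■■□■
step 4: □□□□□
□□□□□
□□□□□
■■■□□
■□□□■
□■□□■
□□■□□
step 5: □□□□□
□□□□□
□■□□□
■■□□■
□□■■■
□■□■■
□□□□□
step 6: □□□□□
□□□□□
□■□□□
□■□□■
□□□□□
■□□□■
□□□□□

5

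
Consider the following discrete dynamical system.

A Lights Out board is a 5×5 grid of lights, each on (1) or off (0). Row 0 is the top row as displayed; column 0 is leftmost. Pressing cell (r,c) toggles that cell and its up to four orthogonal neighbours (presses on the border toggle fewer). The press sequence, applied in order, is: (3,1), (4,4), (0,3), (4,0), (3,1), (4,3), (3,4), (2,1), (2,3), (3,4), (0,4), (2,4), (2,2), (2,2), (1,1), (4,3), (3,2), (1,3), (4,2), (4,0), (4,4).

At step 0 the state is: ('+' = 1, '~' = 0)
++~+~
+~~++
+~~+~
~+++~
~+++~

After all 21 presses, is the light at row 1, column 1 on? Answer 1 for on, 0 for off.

0

gen 0: ++~+~
+~~++
+~~+~
~+++~
~+++~
gen 1: ++~+~
+~~++
++~+~
+~~+~
~~++~
gen 2: ++~+~
+~~++
++~+~
+~~++
~~+~+
gen 3: +++~+
+~~~+
++~+~
+~~++
~~+~+
gen 4: +++~+
+~~~+
++~+~
~~~++
+++~+
gen 5: +++~+
+~~~+
+~~+~
+++++
+~+~+
gen 6: +++~+
+~~~+
+~~+~
+++~+
+~~+~
gen 7: +++~+
+~~~+
+~~++
++++~
+~~++
gen 8: +++~+
++~~+
~++++
+~++~
+~~++
gen 9: +++~+
++~++
~+~~~
+~+~~
+~~++
gen 10: +++~+
++~++
~+~~+
+~+++
+~~+~
gen 11: ++++~
++~+~
~+~~+
+~+++
+~~+~
gen 12: ++++~
++~++
~+~+~
+~++~
+~~+~
gen 13: ++++~
+++++
~~+~~
+~~+~
+~~+~
gen 14: ++++~
++~++
~+~+~
+~++~
+~~+~
gen 15: +~++~
~~+++
~~~+~
+~++~
+~~+~
gen 16: +~++~
~~+++
~~~+~
+~+~~
+~+~+
gen 17: +~++~
~~+++
~~++~
++~+~
+~~~+
gen 18: +~+~~
~~~~~
~~+~~
++~+~
+~~~+
gen 19: +~+~~
~~~~~
~~+~~
++++~
+++++
gen 20: +~+~~
~~~~~
~~+~~
~+++~
~~+++
gen 21: +~+~~
~~~~~
~~+~~
~++++
~~+~~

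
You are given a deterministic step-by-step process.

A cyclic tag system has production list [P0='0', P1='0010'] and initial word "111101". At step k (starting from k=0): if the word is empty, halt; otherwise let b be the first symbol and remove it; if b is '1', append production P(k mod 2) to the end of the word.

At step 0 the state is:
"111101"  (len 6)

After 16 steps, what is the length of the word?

9

step 0: "111101"  (len 6)
step 1: "111010"  (len 6)
step 2: "110100010"  (len 9)
step 3: "101000100"  (len 9)
step 4: "010001000010"  (len 12)
step 5: "10001000010"  (len 11)
step 6: "00010000100010"  (len 14)
step 7: "0010000100010"  (len 13)
step 8: "010000100010"  (len 12)
step 9: "10000100010"  (len 11)
step 10: "00001000100010"  (len 14)
step 11: "0001000100010"  (len 13)
step 12: "001000100010"  (len 12)
step 13: "01000100010"  (len 11)
step 14: "1000100010"  (len 10)
step 15: "0001000100"  (len 10)
step 16: "001000100"  (len 9)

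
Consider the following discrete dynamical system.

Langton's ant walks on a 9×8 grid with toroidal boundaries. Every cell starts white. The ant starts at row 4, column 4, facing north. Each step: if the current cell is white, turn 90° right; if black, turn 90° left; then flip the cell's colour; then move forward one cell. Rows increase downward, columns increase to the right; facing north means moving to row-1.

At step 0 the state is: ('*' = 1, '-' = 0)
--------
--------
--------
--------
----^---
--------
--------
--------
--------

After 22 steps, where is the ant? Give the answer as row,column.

5,1

k=0  --------
--------
--------
--------
----^---
--------
--------
--------
--------
k=1  --------
--------
--------
--------
----*>--
--------
--------
--------
--------
k=2  --------
--------
--------
--------
----**--
-----v--
--------
--------
--------
k=3  --------
--------
--------
--------
----**--
----<*--
--------
--------
--------
k=4  --------
--------
--------
--------
----^*--
----**--
--------
--------
--------
k=5  --------
--------
--------
--------
---<-*--
----**--
--------
--------
--------
k=6  --------
--------
--------
---^----
---*-*--
----**--
--------
--------
--------
k=7  --------
--------
--------
---*>---
---*-*--
----**--
--------
--------
--------
k=8  --------
--------
--------
---**---
---*v*--
----**--
--------
--------
--------
k=9  --------
--------
--------
---**---
---<**--
----**--
--------
--------
--------
k=10  --------
--------
--------
---**---
----**--
---v**--
--------
--------
--------
k=11  --------
--------
--------
---**---
----**--
--<***--
--------
--------
--------
k=12  --------
--------
--------
---**---
--^-**--
--****--
--------
--------
--------
k=13  --------
--------
--------
---**---
--*>**--
--****--
--------
--------
--------
k=14  --------
--------
--------
---**---
--****--
--*v**--
--------
--------
--------
k=15  --------
--------
--------
---**---
--****--
--*->*--
--------
--------
--------
k=16  --------
--------
--------
---**---
--**^*--
--*--*--
--------
--------
--------
k=17  --------
--------
--------
---**---
--*<-*--
--*--*--
--------
--------
--------
k=18  --------
--------
--------
---**---
--*--*--
--*v-*--
--------
--------
--------
k=19  --------
--------
--------
---**---
--*--*--
--<*-*--
--------
--------
--------
k=20  --------
--------
--------
---**---
--*--*--
---*-*--
--v-----
--------
--------
k=21  --------
--------
--------
---**---
--*--*--
---*-*--
-<*-----
--------
--------
k=22  --------
--------
--------
---**---
--*--*--
-^-*-*--
-**-----
--------
--------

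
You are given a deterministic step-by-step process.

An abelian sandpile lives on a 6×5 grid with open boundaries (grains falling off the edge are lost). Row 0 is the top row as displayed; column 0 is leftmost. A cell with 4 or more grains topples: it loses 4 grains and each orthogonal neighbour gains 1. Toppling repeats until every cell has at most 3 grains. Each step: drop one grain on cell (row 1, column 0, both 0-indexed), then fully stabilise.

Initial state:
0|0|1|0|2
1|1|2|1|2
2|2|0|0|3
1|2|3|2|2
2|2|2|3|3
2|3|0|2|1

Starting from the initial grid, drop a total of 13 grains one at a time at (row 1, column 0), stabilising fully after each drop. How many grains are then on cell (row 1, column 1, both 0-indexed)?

t=0: 0|0|1|0|2
1|1|2|1|2
2|2|0|0|3
1|2|3|2|2
2|2|2|3|3
2|3|0|2|1
t=1: 0|0|1|0|2
2|1|2|1|2
2|2|0|0|3
1|2|3|2|2
2|2|2|3|3
2|3|0|2|1
t=2: 0|0|1|0|2
3|1|2|1|2
2|2|0|0|3
1|2|3|2|2
2|2|2|3|3
2|3|0|2|1
t=3: 1|0|1|0|2
0|2|2|1|2
3|2|0|0|3
1|2|3|2|2
2|2|2|3|3
2|3|0|2|1
t=4: 1|0|1|0|2
1|2|2|1|2
3|2|0|0|3
1|2|3|2|2
2|2|2|3|3
2|3|0|2|1
t=5: 1|0|1|0|2
2|2|2|1|2
3|2|0|0|3
1|2|3|2|2
2|2|2|3|3
2|3|0|2|1
t=6: 1|0|1|0|2
3|2|2|1|2
3|2|0|0|3
1|2|3|2|2
2|2|2|3|3
2|3|0|2|1
t=7: 2|0|1|0|2
1|3|2|1|2
0|3|0|0|3
2|2|3|2|2
2|2|2|3|3
2|3|0|2|1
t=8: 2|0|1|0|2
2|3|2|1|2
0|3|0|0|3
2|2|3|2|2
2|2|2|3|3
2|3|0|2|1
t=9: 2|0|1|0|2
3|3|2|1|2
0|3|0|0|3
2|2|3|2|2
2|2|2|3|3
2|3|0|2|1
t=10: 3|1|1|0|2
1|1|3|1|2
2|0|1|0|3
2|3|3|2|2
2|2|2|3|3
2|3|0|2|1
t=11: 3|1|1|0|2
2|1|3|1|2
2|0|1|0|3
2|3|3|2|2
2|2|2|3|3
2|3|0|2|1
t=12: 3|1|1|0|2
3|1|3|1|2
2|0|1|0|3
2|3|3|2|2
2|2|2|3|3
2|3|0|2|1
t=13: 0|2|1|0|2
1|2|3|1|2
3|0|1|0|3
2|3|3|2|2
2|2|2|3|3
2|3|0|2|1

2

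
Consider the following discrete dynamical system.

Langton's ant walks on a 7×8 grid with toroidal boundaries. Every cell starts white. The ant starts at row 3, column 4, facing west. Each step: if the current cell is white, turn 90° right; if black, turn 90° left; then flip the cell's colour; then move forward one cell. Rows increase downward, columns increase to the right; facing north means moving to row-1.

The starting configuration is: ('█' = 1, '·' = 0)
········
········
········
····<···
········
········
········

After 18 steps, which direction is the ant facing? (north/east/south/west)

step 0: ········
········
········
····<···
········
········
········
step 1: ········
········
····^···
····█···
········
········
········
step 2: ········
········
····█>··
····█···
········
········
········
step 3: ········
········
····██··
····█v··
········
········
········
step 4: ········
········
····██··
····<█··
········
········
········
step 5: ········
········
····██··
·····█··
····v···
········
········
step 6: ········
········
····██··
·····█··
···<█···
········
········
step 7: ········
········
····██··
···^·█··
···██···
········
········
step 8: ········
········
····██··
···█>█··
···██···
········
········
step 9: ········
········
····██··
···███··
···█v···
········
········
step 10: ········
········
····██··
···███··
···█·>··
········
········
step 11: ········
········
····██··
···███··
···█·█··
·····v··
········
step 12: ········
········
····██··
···███··
···█·█··
····<█··
········
step 13: ········
········
····██··
···███··
···█^█··
····██··
········
step 14: ········
········
····██··
···███··
···██>··
····██··
········
step 15: ········
········
····██··
···██^··
···██···
····██··
········
step 16: ········
········
····██··
···█<···
···██···
····██··
········
step 17: ········
········
····██··
···█····
···█v···
····██··
········
step 18: ········
········
····██··
···█····
···█·>··
····██··
········

east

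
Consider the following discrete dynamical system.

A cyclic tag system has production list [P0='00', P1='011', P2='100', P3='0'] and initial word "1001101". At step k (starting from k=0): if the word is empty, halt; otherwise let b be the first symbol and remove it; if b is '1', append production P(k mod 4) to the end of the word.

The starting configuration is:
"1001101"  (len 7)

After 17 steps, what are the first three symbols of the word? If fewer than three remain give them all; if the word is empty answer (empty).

(empty)

step 0: "1001101"  (len 7)
step 1: "00110100"  (len 8)
step 2: "0110100"  (len 7)
step 3: "110100"  (len 6)
step 4: "101000"  (len 6)
step 5: "0100000"  (len 7)
step 6: "100000"  (len 6)
step 7: "00000100"  (len 8)
step 8: "0000100"  (len 7)
step 9: "000100"  (len 6)
step 10: "00100"  (len 5)
step 11: "0100"  (len 4)
step 12: "100"  (len 3)
step 13: "0000"  (len 4)
step 14: "000"  (len 3)
step 15: "00"  (len 2)
step 16: "0"  (len 1)
step 17: (halted — word empty)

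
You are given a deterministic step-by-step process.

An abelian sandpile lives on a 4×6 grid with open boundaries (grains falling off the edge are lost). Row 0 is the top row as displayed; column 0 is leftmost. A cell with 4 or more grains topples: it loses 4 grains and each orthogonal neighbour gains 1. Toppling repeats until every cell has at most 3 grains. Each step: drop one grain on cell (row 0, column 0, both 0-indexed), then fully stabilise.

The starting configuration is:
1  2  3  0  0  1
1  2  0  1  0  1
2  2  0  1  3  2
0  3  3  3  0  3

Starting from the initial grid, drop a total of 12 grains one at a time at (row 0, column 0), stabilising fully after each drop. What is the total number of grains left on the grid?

[0] 1  2  3  0  0  1
1  2  0  1  0  1
2  2  0  1  3  2
0  3  3  3  0  3
[1] 2  2  3  0  0  1
1  2  0  1  0  1
2  2  0  1  3  2
0  3  3  3  0  3
[2] 3  2  3  0  0  1
1  2  0  1  0  1
2  2  0  1  3  2
0  3  3  3  0  3
[3] 0  3  3  0  0  1
2  2  0  1  0  1
2  2  0  1  3  2
0  3  3  3  0  3
[4] 1  3  3  0  0  1
2  2  0  1  0  1
2  2  0  1  3  2
0  3  3  3  0  3
[5] 2  3  3  0  0  1
2  2  0  1  0  1
2  2  0  1  3  2
0  3  3  3  0  3
[6] 3  3  3  0  0  1
2  2  0  1  0  1
2  2  0  1  3  2
0  3  3  3  0  3
[7] 1  1  0  1  0  1
3  3  1  1  0  1
2  2  0  1  3  2
0  3  3  3  0  3
[8] 2  1  0  1  0  1
3  3  1  1  0  1
2  2  0  1  3  2
0  3  3  3  0  3
[9] 3  1  0  1  0  1
3  3  1  1  0  1
2  2  0  1  3  2
0  3  3  3  0  3
[10] 1  3  0  1  0  1
1  0  2  1  0  1
3  3  0  1  3  2
0  3  3  3  0  3
[11] 2  3  0  1  0  1
1  0  2  1  0  1
3  3  0  1  3  2
0  3  3  3  0  3
[12] 3  3  0  1  0  1
1  0  2  1  0  1
3  3  0  1  3  2
0  3  3  3  0  3

37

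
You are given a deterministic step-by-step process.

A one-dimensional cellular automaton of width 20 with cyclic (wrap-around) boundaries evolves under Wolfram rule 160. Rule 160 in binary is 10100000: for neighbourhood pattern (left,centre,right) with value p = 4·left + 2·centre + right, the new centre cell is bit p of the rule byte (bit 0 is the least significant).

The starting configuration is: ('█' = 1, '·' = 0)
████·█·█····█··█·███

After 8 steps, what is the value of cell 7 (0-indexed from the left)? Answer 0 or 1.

0

step 0: ████·█·█····█··█·███
step 1: ███·█·█·········█·██
step 2: ██·█·█···········█·█
step 3: █·█·█·············█·
step 4: ·█·█···············█
step 5: █·█·················
step 6: ·█··················
step 7: ····················
step 8: ····················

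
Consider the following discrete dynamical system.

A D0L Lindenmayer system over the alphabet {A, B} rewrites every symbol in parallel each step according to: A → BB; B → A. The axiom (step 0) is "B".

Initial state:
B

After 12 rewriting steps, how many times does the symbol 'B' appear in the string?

[0] B
[1] A
[2] BB
[3] AA
[4] BBBB
[5] AAAA
[6] BBBBBBBB
[7] AAAAAAAA
[8] BBBBBBBBBBBBBBBB
[9] AAAAAAAAAAAAAAAA
[10] BBBBBBBBBBBBBBBBBBBBBBBBBBBBBBBB
[11] AAAAAAAAAAAAAAAAAAAAAAAAAAAAAAAA
[12] BBBBBBBBBBBBBBBBBBBBBBBBBBBBBBBBBBBBBBBBBBBBBBBBBBBBBBBBBBBBBBBB

64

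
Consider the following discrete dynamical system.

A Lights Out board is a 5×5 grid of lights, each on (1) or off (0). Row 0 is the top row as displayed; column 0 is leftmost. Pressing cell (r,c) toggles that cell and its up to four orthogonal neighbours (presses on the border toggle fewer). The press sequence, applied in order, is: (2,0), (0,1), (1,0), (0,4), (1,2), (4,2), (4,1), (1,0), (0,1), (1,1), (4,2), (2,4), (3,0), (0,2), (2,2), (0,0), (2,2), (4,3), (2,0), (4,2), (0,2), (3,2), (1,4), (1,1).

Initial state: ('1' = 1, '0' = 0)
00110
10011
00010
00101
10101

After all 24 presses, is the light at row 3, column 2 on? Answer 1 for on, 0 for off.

1

gen 0: 00110
10011
00010
00101
10101
gen 1: 00110
00011
11010
10101
10101
gen 2: 11010
01011
11010
10101
10101
gen 3: 01010
10011
01010
10101
10101
gen 4: 01001
10010
01010
10101
10101
gen 5: 01101
11100
01110
10101
10101
gen 6: 01101
11100
01110
10001
11011
gen 7: 01101
11100
01110
11001
00111
gen 8: 11101
00100
11110
11001
00111
gen 9: 00001
01100
11110
11001
00111
gen 10: 01001
10000
10110
11001
00111
gen 11: 01001
10000
10110
11101
01001
gen 12: 01001
10001
10101
11100
01001
gen 13: 01001
10001
00101
00100
11001
gen 14: 00111
10101
00101
00100
11001
gen 15: 00111
10001
01011
00000
11001
gen 16: 11111
00001
01011
00000
11001
gen 17: 11111
00101
00101
00100
11001
gen 18: 11111
00101
00101
00110
11110
gen 19: 11111
10101
11101
10110
11110
gen 20: 11111
10101
11101
10010
10000
gen 21: 10001
10001
11101
10010
10000
gen 22: 10001
10001
11001
11100
10100
gen 23: 10000
10010
11000
11100
10100
gen 24: 11000
01110
10000
11100
10100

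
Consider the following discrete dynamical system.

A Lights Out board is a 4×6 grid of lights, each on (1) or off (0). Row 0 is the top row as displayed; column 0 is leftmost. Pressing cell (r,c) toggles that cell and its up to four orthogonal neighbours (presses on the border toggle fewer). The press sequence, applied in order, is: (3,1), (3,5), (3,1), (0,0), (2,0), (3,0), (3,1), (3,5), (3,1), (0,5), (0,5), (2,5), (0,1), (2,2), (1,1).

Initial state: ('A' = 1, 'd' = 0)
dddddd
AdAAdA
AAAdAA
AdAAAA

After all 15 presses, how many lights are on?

10

t=0: dddddd
AdAAdA
AAAdAA
AdAAAA
t=1: dddddd
AdAAdA
AdAdAA
dAdAAA
t=2: dddddd
AdAAdA
AdAdAd
dAdAdd
t=3: dddddd
AdAAdA
AAAdAd
AdAAdd
t=4: AAdddd
ddAAdA
AAAdAd
AdAAdd
t=5: AAdddd
AdAAdA
ddAdAd
ddAAdd
t=6: AAdddd
AdAAdA
AdAdAd
AAAAdd
t=7: AAdddd
AdAAdA
AAAdAd
dddAdd
t=8: AAdddd
AdAAdA
AAAdAA
dddAAA
t=9: AAdddd
AdAAdA
AdAdAA
AAAAAA
t=10: AAddAA
AdAAdd
AdAdAA
AAAAAA
t=11: AAdddd
AdAAdA
AdAdAA
AAAAAA
t=12: AAdddd
AdAAdd
AdAddd
AAAAAd
t=13: ddAddd
AAAAdd
AdAddd
AAAAAd
t=14: ddAddd
AAdAdd
AAdAdd
AAdAAd
t=15: dAAddd
ddAAdd
AddAdd
AAdAAd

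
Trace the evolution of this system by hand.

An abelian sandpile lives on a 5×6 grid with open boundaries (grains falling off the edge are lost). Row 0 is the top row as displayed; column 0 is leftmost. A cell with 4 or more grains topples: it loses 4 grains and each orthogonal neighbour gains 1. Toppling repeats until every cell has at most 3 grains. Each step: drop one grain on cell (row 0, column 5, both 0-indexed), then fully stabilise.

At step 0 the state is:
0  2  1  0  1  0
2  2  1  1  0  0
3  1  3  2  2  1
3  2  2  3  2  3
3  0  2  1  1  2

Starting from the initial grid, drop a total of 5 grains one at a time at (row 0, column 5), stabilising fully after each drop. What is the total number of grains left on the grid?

gen 0: 0  2  1  0  1  0
2  2  1  1  0  0
3  1  3  2  2  1
3  2  2  3  2  3
3  0  2  1  1  2
gen 1: 0  2  1  0  1  1
2  2  1  1  0  0
3  1  3  2  2  1
3  2  2  3  2  3
3  0  2  1  1  2
gen 2: 0  2  1  0  1  2
2  2  1  1  0  0
3  1  3  2  2  1
3  2  2  3  2  3
3  0  2  1  1  2
gen 3: 0  2  1  0  1  3
2  2  1  1  0  0
3  1  3  2  2  1
3  2  2  3  2  3
3  0  2  1  1  2
gen 4: 0  2  1  0  2  0
2  2  1  1  0  1
3  1  3  2  2  1
3  2  2  3  2  3
3  0  2  1  1  2
gen 5: 0  2  1  0  2  1
2  2  1  1  0  1
3  1  3  2  2  1
3  2  2  3  2  3
3  0  2  1  1  2

49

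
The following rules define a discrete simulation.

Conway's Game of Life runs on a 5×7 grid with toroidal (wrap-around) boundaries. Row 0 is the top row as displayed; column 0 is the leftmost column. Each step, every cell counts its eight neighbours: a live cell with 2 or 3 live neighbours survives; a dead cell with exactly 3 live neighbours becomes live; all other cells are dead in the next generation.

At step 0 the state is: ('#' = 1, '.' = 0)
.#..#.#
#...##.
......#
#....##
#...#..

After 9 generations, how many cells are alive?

4

k=0  .#..#.#
#...##.
......#
#....##
#...#..
k=1  .#.##.#
#...#..
....#..
#....#.
.#..#..
k=2  .####..
#...#..
....###
....##.
.####.#
k=3  .......
###...#
...#..#
#.#....
##.....
k=4  ..#...#
###...#
...#..#
#.#...#
##.....
k=5  ..#...#
.###.##
...#.#.
..#...#
..#....
k=6  #....##
##.#.##
##.#.#.
..##...
.###...
k=7  ...#.#.
.......
...#.#.
#......
##.##.#
k=8  #.##.##
.......
.......
####.#.
#######
k=9  .......
......#
.##....
.....#.
.......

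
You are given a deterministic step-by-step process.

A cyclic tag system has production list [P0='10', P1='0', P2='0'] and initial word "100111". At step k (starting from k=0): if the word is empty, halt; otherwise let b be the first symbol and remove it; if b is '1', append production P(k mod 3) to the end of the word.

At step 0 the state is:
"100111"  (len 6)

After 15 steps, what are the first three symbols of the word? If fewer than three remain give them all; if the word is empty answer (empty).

[0] "100111"  (len 6)
[1] "0011110"  (len 7)
[2] "011110"  (len 6)
[3] "11110"  (len 5)
[4] "111010"  (len 6)
[5] "110100"  (len 6)
[6] "101000"  (len 6)
[7] "0100010"  (len 7)
[8] "100010"  (len 6)
[9] "000100"  (len 6)
[10] "00100"  (len 5)
[11] "0100"  (len 4)
[12] "100"  (len 3)
[13] "0010"  (len 4)
[14] "010"  (len 3)
[15] "10"  (len 2)

10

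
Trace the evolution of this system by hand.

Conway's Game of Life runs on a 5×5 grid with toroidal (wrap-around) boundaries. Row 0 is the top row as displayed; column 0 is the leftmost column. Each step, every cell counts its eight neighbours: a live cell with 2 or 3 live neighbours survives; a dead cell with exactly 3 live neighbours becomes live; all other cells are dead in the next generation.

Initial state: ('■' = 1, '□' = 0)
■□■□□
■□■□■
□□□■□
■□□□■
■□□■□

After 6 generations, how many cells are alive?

[0] ■□■□□
■□■□■
□□□■□
■□□□■
■□□■□
[1] ■□■□□
■□■□■
□■□■□
■□□■□
■□□■□
[2] ■□■□□
■□■□■
□■□■□
■■□■□
■□■■□
[3] ■□■□□
■□■□■
□□□■□
■□□■□
■□□■□
[4] ■□■□□
■□■□■
■■■■□
□□■■□
■□■■□
[5] ■□■□□
□□□□□
■□□□□
■□□□□
□□□□□
[6] □□□□□
□■□□□
□□□□□
□□□□□
□■□□□

2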